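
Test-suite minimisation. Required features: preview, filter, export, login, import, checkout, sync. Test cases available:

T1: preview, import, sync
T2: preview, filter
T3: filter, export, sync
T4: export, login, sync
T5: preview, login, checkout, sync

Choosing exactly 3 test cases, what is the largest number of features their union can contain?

Choosing T1, T3, T5 covers {preview, filter, export, login, import, checkout, sync} — 7 features.
That is all 7 features.

7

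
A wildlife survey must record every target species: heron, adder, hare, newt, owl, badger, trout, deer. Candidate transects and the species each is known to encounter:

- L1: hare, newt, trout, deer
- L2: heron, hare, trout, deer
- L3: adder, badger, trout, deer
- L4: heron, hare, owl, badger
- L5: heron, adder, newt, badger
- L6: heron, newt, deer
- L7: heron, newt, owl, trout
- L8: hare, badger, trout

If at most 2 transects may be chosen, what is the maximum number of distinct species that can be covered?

Choosing L1, L4 covers {heron, hare, newt, owl, badger, trout, deer} — 7 species.
No choice of 2 transects does better; here adder is left uncovered.

7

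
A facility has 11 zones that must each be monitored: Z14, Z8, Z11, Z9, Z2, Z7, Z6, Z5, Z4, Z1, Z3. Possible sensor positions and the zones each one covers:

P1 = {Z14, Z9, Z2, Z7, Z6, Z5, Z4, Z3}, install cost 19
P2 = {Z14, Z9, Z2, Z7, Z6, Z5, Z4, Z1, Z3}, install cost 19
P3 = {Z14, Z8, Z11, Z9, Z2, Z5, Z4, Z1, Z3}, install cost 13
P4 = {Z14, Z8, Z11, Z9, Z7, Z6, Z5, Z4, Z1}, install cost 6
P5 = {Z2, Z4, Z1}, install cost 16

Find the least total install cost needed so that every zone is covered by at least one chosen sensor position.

P3, P4 cover every zone at install cost 13 + 6 = 19.
Any cover uses at least 2 sensor positions; among all covering selections none totals below 19.

19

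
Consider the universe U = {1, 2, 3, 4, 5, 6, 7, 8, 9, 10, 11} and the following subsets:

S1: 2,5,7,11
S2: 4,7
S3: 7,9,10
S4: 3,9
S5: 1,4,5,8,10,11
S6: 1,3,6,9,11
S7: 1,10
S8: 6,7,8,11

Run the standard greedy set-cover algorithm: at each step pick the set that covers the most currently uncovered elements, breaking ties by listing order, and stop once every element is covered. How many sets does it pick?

3

Pick 1: S5 covers 6 new elements (1, 4, 5, 8, 10, 11).
Pick 2: S6 covers 3 new elements (3, 6, 9).
Pick 3: S1 covers 2 new elements (2, 7).
Greedy uses 3 sets.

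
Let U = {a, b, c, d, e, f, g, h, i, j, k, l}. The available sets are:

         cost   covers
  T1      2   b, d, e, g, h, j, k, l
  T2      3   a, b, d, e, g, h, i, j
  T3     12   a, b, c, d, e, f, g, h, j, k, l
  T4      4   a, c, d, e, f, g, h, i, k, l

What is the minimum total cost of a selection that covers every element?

6

T1, T4 cover every element at cost 2 + 4 = 6.
Any cover uses at least 2 sets; among all covering selections none totals below 6.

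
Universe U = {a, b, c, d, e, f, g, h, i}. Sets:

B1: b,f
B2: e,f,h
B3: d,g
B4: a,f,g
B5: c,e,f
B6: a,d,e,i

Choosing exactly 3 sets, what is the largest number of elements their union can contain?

Choosing B1, B2, B6 covers {a, b, d, e, f, h, i} — 7 elements.
No choice of 3 sets does better; here c, g are left uncovered.

7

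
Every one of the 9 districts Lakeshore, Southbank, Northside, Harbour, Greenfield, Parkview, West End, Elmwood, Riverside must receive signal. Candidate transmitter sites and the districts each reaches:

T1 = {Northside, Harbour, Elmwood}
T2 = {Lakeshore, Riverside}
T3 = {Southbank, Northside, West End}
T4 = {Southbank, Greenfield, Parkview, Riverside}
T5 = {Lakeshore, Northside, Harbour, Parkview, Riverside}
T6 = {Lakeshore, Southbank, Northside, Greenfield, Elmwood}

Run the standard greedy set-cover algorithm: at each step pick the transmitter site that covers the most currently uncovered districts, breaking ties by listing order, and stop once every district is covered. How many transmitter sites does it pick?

3

Pick 1: T5 covers 5 new districts (Lakeshore, Northside, Harbour, Parkview, Riverside).
Pick 2: T6 covers 3 new districts (Southbank, Greenfield, Elmwood).
Pick 3: T3 covers 1 new districts (West End).
Greedy uses 3 transmitter sites.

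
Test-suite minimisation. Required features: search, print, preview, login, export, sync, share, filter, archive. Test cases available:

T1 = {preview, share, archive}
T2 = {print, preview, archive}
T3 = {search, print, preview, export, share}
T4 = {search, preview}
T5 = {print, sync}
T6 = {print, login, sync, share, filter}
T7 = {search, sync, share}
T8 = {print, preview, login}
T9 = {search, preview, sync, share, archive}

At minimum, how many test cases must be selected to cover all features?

T1, T3, T6 together cover {search, print, preview, login, export, sync, share, filter, archive} — every feature.
No 2 of the 9 test cases cover everything (all 36 pairs fall short), so 3 is minimum.

3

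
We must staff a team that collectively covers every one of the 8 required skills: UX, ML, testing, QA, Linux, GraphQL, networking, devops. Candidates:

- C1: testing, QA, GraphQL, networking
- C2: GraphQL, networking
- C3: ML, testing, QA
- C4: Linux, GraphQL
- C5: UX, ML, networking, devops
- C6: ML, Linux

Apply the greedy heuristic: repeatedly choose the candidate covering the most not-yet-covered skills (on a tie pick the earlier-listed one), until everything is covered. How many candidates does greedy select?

3

Pick 1: C1 covers 4 new skills (testing, QA, GraphQL, networking).
Pick 2: C5 covers 3 new skills (UX, ML, devops).
Pick 3: C4 covers 1 new skills (Linux).
Greedy uses 3 candidates.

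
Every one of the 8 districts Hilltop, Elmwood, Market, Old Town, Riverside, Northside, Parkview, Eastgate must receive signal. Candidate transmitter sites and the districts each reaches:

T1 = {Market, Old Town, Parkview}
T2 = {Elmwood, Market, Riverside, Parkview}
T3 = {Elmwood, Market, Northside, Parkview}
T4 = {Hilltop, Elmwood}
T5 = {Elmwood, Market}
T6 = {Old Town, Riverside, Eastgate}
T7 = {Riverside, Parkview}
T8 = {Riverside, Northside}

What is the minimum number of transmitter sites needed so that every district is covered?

3

T3, T4, T6 together cover {Hilltop, Elmwood, Market, Old Town, Riverside, Northside, Parkview, Eastgate} — every district.
No 2 of the 8 transmitter sites cover everything (all 28 pairs fall short), so 3 is minimum.
Greedy (largest uncovered first) would take T2, T6, T3, T4 — 4 transmitter sites — but 3 suffice.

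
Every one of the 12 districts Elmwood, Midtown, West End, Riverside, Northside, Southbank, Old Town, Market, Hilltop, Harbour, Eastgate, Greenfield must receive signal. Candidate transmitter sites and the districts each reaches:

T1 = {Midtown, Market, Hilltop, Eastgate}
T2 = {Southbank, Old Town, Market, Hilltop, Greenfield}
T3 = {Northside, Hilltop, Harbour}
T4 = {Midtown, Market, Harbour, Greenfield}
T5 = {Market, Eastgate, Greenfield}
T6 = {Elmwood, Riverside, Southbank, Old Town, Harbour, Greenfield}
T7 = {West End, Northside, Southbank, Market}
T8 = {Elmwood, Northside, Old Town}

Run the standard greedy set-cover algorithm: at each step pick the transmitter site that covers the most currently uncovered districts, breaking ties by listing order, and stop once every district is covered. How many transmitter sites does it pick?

3

Pick 1: T6 covers 6 new districts (Elmwood, Riverside, Southbank, Old Town, Harbour, Greenfield).
Pick 2: T1 covers 4 new districts (Midtown, Market, Hilltop, Eastgate).
Pick 3: T7 covers 2 new districts (West End, Northside).
Greedy uses 3 transmitter sites.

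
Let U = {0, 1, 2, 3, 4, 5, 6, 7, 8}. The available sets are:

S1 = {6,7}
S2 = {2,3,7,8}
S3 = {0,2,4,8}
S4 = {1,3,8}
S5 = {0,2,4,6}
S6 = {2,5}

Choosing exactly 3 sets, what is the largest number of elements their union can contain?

8

Choosing S1, S3, S4 covers {0, 1, 2, 3, 4, 6, 7, 8} — 8 elements.
No choice of 3 sets does better; here 5 is left uncovered.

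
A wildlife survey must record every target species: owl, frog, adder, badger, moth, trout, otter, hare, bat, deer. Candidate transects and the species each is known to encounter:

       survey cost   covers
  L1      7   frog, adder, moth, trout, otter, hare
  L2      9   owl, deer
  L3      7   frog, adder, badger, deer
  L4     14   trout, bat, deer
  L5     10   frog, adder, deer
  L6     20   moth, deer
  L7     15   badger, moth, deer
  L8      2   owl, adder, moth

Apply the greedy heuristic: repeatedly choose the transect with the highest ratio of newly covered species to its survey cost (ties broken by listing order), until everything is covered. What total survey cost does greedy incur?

Pick 1: L8 adds 3 new (owl, adder, moth) at survey cost 2 (ratio 3/2).
Pick 2: L1 adds 4 new (frog, trout, otter, hare) at survey cost 7 (ratio 4/7).
Pick 3: L3 adds 2 new (badger, deer) at survey cost 7 (ratio 2/7).
Pick 4: L4 adds 1 new (bat) at survey cost 14 (ratio 1/14).
Greedy total survey cost: 2 + 7 + 7 + 14 = 30.

30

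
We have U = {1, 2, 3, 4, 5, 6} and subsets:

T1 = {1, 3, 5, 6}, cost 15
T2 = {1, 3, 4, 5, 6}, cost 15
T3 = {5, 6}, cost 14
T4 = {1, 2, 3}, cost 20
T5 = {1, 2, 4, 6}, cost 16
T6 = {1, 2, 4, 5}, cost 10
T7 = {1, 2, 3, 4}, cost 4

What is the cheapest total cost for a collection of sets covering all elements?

T3, T7 cover every element at cost 14 + 4 = 18.
Any cover uses at least 2 sets; among all covering selections none totals below 18.

18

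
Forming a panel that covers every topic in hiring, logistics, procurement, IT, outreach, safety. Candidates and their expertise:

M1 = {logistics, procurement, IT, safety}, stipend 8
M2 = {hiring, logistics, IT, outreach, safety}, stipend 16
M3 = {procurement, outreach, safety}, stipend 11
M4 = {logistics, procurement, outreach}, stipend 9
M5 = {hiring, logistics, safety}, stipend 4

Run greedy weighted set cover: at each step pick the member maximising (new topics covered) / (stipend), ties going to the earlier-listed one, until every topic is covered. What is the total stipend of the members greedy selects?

Pick 1: M5 adds 3 new (hiring, logistics, safety) at stipend 4 (ratio 3/4).
Pick 2: M1 adds 2 new (procurement, IT) at stipend 8 (ratio 2/8).
Pick 3: M4 adds 1 new (outreach) at stipend 9 (ratio 1/9).
Greedy total stipend: 4 + 8 + 9 = 21.

21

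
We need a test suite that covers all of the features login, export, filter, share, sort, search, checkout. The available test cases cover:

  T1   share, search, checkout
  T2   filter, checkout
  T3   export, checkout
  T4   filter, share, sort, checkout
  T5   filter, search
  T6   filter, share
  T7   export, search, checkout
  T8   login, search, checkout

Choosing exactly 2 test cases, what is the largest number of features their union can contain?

Choosing T4, T7 covers {export, filter, share, sort, search, checkout} — 6 features.
No choice of 2 test cases does better; here login is left uncovered.

6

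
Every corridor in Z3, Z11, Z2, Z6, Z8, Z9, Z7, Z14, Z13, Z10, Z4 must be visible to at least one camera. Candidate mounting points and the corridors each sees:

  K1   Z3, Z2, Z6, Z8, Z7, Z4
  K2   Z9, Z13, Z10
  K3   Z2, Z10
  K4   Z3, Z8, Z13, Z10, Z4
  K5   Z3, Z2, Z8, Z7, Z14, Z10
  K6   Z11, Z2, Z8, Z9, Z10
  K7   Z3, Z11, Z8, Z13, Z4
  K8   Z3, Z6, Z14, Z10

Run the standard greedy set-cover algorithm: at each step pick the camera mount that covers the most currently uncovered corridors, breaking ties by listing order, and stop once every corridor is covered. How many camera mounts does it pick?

4

Pick 1: K1 covers 6 new corridors (Z3, Z2, Z6, Z8, Z7, Z4).
Pick 2: K2 covers 3 new corridors (Z9, Z13, Z10).
Pick 3: K5 covers 1 new corridors (Z14).
Pick 4: K6 covers 1 new corridors (Z11).
Greedy uses 4 camera mounts.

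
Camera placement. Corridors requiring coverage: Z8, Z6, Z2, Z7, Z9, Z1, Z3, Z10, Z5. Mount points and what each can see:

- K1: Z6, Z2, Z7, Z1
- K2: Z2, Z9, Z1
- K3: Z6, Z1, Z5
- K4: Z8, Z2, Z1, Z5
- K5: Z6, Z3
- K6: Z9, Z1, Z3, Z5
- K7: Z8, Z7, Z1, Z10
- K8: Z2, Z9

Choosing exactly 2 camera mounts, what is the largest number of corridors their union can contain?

7

Choosing K1, K6 covers {Z6, Z2, Z7, Z9, Z1, Z3, Z5} — 7 corridors.
No choice of 2 camera mounts does better; here Z8, Z10 are left uncovered.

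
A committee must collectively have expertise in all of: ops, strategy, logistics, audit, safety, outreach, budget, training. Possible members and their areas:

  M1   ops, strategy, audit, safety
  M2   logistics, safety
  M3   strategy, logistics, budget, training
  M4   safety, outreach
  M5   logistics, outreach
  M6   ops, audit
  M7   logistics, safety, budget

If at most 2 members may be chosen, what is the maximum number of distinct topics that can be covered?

Choosing M1, M3 covers {ops, strategy, logistics, audit, safety, budget, training} — 7 topics.
No choice of 2 members does better; here outreach is left uncovered.

7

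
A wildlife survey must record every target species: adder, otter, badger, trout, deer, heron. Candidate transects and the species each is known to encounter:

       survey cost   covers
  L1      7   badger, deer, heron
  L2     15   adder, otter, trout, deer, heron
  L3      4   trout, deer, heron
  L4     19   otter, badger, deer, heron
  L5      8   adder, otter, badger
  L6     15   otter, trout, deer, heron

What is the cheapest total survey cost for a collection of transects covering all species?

12

L3, L5 cover every species at survey cost 4 + 8 = 12.
Any cover uses at least 2 transects; among all covering selections none totals below 12.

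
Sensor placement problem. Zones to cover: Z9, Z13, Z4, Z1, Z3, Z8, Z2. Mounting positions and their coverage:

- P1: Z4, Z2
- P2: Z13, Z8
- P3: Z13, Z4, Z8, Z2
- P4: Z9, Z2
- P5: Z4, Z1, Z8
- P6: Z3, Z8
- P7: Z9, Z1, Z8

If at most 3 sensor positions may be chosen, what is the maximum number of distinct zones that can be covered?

7

Choosing P3, P6, P7 covers {Z9, Z13, Z4, Z1, Z3, Z8, Z2} — 7 zones.
That is all 7 zones.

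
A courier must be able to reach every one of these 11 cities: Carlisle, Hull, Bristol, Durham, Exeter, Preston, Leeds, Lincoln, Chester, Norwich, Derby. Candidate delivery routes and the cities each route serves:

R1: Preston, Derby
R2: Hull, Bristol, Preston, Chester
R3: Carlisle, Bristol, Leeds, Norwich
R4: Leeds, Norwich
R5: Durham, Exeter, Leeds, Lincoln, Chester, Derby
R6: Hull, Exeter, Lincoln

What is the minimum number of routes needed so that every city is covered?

R2, R3, R5 together cover {Carlisle, Hull, Bristol, Durham, Exeter, Preston, Leeds, Lincoln, Chester, Norwich, Derby} — every city.
No 2 of the 6 routes cover everything (all 15 pairs fall short), so 3 is minimum.

3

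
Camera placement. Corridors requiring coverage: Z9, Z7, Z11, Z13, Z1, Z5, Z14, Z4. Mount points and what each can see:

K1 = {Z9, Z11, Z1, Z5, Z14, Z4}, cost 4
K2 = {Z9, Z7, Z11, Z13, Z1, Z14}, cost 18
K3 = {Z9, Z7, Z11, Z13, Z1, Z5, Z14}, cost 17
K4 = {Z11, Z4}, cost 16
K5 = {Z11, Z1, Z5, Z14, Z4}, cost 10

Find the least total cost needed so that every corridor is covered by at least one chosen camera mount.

21

K1, K3 cover every corridor at cost 4 + 17 = 21.
Any cover uses at least 2 camera mounts; among all covering selections none totals below 21.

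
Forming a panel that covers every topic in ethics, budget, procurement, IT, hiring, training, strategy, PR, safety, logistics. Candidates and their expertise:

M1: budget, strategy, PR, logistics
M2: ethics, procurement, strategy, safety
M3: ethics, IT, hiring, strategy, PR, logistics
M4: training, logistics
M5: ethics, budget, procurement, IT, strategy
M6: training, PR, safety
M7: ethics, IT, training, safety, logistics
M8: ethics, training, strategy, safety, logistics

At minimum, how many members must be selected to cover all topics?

3

M3, M5, M6 together cover {ethics, budget, procurement, IT, hiring, training, strategy, PR, safety, logistics} — every topic.
No 2 of the 8 members cover everything (all 28 pairs fall short), so 3 is minimum.
Greedy (largest uncovered first) would take M3, M2, M1, M4 — 4 members — but 3 suffice.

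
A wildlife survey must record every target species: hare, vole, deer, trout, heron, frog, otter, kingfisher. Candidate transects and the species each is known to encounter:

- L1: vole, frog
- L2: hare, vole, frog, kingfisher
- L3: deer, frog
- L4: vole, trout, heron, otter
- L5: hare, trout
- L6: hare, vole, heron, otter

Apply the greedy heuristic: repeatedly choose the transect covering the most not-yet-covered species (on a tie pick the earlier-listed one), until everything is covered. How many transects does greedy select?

Pick 1: L2 covers 4 new species (hare, vole, frog, kingfisher).
Pick 2: L4 covers 3 new species (trout, heron, otter).
Pick 3: L3 covers 1 new species (deer).
Greedy uses 3 transects.

3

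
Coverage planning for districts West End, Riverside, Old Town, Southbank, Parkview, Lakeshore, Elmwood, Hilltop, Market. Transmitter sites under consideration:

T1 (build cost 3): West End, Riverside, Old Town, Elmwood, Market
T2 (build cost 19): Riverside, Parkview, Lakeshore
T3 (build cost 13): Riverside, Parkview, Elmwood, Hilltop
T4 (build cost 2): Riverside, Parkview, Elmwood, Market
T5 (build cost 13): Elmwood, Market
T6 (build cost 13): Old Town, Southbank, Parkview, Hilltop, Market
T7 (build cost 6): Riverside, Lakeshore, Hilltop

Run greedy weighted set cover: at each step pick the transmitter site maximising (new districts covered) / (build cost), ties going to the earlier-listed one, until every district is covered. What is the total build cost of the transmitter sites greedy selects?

Pick 1: T4 adds 4 new (Riverside, Parkview, Elmwood, Market) at build cost 2 (ratio 4/2).
Pick 2: T1 adds 2 new (West End, Old Town) at build cost 3 (ratio 2/3).
Pick 3: T7 adds 2 new (Lakeshore, Hilltop) at build cost 6 (ratio 2/6).
Pick 4: T6 adds 1 new (Southbank) at build cost 13 (ratio 1/13).
Greedy total build cost: 2 + 3 + 6 + 13 = 24. (The true optimum is 22, so greedy overshoots here.)

24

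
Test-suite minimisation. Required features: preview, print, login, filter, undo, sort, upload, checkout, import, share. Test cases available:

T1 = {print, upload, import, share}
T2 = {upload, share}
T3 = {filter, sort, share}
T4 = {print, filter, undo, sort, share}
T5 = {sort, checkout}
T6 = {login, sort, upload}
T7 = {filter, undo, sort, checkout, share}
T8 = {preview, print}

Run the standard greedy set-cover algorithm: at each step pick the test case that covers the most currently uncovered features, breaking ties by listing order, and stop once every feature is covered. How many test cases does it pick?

5

Pick 1: T4 covers 5 new features (print, filter, undo, sort, share).
Pick 2: T1 covers 2 new features (upload, import).
Pick 3: T5 covers 1 new features (checkout).
Pick 4: T6 covers 1 new features (login).
Pick 5: T8 covers 1 new features (preview).
Greedy uses 5 test cases. (The true minimum is 4.)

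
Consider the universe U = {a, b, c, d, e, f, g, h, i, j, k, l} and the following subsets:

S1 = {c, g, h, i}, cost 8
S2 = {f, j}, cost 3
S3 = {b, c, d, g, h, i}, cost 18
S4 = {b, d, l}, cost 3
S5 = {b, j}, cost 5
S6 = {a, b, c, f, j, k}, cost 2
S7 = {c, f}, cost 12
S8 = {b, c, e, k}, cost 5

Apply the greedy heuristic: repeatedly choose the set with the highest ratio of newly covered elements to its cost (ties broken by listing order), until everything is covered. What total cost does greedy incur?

Pick 1: S6 adds 6 new (a, b, c, f, j, k) at cost 2 (ratio 6/2).
Pick 2: S4 adds 2 new (d, l) at cost 3 (ratio 2/3).
Pick 3: S1 adds 3 new (g, h, i) at cost 8 (ratio 3/8).
Pick 4: S8 adds 1 new (e) at cost 5 (ratio 1/5).
Greedy total cost: 2 + 3 + 8 + 5 = 18.

18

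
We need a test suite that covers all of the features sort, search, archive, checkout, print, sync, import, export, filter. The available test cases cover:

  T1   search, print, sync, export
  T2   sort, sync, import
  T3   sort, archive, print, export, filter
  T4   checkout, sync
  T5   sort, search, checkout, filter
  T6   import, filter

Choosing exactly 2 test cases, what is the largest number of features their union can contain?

Choosing T1, T3 covers {sort, search, archive, print, sync, export, filter} — 7 features.
No choice of 2 test cases does better; here checkout, import are left uncovered.

7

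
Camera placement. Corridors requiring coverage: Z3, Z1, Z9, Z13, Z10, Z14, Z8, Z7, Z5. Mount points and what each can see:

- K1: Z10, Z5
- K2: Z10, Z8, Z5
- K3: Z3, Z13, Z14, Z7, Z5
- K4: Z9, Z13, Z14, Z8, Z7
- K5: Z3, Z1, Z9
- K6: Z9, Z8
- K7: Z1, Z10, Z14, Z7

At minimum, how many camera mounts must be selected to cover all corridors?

K1, K4, K5 together cover {Z3, Z1, Z9, Z13, Z10, Z14, Z8, Z7, Z5} — every corridor.
No 2 of the 7 camera mounts cover everything (all 21 pairs fall short), so 3 is minimum.

3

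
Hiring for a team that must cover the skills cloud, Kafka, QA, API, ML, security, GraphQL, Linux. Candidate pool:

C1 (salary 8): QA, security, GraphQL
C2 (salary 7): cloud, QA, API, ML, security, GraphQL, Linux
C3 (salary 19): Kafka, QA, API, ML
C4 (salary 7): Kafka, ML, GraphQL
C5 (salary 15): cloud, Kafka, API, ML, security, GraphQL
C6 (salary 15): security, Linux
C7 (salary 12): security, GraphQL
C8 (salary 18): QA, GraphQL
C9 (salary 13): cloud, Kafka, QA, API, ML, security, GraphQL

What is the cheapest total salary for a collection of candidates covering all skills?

14

C2, C4 cover every skill at salary 7 + 7 = 14.
Any cover uses at least 2 candidates; among all covering selections none totals below 14.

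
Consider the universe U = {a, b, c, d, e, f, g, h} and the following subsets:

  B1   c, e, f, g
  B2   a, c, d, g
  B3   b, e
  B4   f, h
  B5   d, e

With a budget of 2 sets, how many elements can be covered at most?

Choosing B1, B2 covers {a, c, d, e, f, g} — 6 elements.
No choice of 2 sets does better; here b, h are left uncovered.

6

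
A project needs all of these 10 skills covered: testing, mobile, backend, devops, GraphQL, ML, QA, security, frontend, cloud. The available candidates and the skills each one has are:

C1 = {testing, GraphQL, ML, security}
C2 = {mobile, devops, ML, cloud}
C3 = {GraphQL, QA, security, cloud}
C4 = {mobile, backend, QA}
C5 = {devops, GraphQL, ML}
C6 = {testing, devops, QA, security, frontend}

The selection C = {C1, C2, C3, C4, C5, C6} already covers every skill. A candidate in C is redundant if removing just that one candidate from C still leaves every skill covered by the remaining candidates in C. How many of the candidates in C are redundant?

Drop C1: the rest still cover every skill — redundant.
Drop C2: the rest still cover every skill — redundant.
Drop C3: the rest still cover every skill — redundant.
Drop C4: backend uncovered — not redundant.
Drop C5: the rest still cover every skill — redundant.
Drop C6: frontend uncovered — not redundant.
4 redundant: C1, C2, C3, C5.

4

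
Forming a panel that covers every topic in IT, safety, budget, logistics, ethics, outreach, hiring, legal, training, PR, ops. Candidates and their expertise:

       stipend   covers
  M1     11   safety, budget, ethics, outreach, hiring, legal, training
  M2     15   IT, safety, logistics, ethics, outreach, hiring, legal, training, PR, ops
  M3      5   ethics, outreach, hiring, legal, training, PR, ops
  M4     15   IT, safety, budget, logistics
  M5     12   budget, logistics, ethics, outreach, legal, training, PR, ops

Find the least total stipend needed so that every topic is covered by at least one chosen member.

M3, M4 cover every topic at stipend 5 + 15 = 20.
Any cover uses at least 2 members; among all covering selections none totals below 20.

20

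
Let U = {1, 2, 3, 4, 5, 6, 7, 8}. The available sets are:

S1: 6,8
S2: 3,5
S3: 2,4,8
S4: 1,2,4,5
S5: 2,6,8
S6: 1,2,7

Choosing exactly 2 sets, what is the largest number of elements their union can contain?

6

Choosing S1, S4 covers {1, 2, 4, 5, 6, 8} — 6 elements.
No choice of 2 sets does better; here 3, 7 are left uncovered.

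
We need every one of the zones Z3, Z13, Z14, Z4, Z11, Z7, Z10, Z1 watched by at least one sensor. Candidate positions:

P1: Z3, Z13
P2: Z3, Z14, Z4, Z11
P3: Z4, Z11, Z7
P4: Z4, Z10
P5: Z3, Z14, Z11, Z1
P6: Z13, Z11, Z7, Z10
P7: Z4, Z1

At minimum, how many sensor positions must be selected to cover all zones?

3

P2, P5, P6 together cover {Z3, Z13, Z14, Z4, Z11, Z7, Z10, Z1} — every zone.
No 2 of the 7 sensor positions cover everything (all 21 pairs fall short), so 3 is minimum.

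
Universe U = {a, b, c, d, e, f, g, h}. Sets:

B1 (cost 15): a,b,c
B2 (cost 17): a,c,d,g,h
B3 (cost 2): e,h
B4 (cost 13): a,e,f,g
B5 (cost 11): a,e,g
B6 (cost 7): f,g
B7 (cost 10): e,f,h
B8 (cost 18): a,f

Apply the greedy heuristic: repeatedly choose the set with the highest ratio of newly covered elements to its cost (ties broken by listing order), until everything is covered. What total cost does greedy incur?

Pick 1: B3 adds 2 new (e, h) at cost 2 (ratio 2/2).
Pick 2: B6 adds 2 new (f, g) at cost 7 (ratio 2/7).
Pick 3: B1 adds 3 new (a, b, c) at cost 15 (ratio 3/15).
Pick 4: B2 adds 1 new (d) at cost 17 (ratio 1/17).
Greedy total cost: 2 + 7 + 15 + 17 = 41.

41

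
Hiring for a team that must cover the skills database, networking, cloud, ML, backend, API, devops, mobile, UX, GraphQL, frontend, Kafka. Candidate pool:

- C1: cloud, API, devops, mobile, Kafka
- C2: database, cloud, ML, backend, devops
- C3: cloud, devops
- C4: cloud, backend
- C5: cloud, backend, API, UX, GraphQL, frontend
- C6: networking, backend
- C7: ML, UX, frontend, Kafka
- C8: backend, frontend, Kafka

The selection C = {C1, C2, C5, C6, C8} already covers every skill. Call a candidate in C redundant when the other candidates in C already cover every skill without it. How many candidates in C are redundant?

Drop C1: mobile uncovered — not redundant.
Drop C2: database, ML uncovered — not redundant.
Drop C5: UX, GraphQL uncovered — not redundant.
Drop C6: networking uncovered — not redundant.
Drop C8: the rest still cover every skill — redundant.
1 redundant: C8.

1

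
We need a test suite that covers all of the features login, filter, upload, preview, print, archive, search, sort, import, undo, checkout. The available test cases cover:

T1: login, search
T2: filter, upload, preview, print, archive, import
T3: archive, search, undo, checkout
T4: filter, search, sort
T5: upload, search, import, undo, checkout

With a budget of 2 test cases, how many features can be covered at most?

9

Choosing T2, T3 covers {filter, upload, preview, print, archive, search, import, undo, checkout} — 9 features.
No choice of 2 test cases does better; here login, sort are left uncovered.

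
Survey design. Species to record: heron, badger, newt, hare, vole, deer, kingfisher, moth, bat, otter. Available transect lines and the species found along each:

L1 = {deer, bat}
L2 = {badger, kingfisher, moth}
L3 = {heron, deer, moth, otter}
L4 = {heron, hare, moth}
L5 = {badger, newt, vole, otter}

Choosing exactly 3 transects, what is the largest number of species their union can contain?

Choosing L1, L4, L5 covers {heron, badger, newt, hare, vole, deer, moth, bat, otter} — 9 species.
No choice of 3 transects does better; here kingfisher is left uncovered.

9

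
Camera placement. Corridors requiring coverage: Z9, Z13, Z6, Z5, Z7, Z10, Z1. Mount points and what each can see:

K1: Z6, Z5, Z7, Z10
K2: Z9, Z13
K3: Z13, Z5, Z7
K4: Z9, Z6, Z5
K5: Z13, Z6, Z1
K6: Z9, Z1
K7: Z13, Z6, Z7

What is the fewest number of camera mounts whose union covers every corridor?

3

K1, K2, K5 together cover {Z9, Z13, Z6, Z5, Z7, Z10, Z1} — every corridor.
No 2 of the 7 camera mounts cover everything (all 21 pairs fall short), so 3 is minimum.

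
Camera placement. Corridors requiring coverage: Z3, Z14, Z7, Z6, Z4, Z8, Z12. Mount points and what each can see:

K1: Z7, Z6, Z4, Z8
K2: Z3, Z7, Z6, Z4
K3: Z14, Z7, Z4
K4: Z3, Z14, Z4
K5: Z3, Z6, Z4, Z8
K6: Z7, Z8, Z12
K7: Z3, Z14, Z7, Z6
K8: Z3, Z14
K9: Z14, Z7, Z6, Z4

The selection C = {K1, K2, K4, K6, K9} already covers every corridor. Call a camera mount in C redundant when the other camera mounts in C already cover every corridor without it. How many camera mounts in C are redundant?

4

Drop K1: the rest still cover every corridor — redundant.
Drop K2: the rest still cover every corridor — redundant.
Drop K4: the rest still cover every corridor — redundant.
Drop K6: Z12 uncovered — not redundant.
Drop K9: the rest still cover every corridor — redundant.
4 redundant: K1, K2, K4, K9.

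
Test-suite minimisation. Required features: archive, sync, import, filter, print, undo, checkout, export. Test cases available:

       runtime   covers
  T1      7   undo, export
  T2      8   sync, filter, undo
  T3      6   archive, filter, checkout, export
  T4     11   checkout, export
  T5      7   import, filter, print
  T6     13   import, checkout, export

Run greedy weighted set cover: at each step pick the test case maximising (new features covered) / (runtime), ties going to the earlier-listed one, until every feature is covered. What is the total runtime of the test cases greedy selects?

21

Pick 1: T3 adds 4 new (archive, filter, checkout, export) at runtime 6 (ratio 4/6).
Pick 2: T5 adds 2 new (import, print) at runtime 7 (ratio 2/7).
Pick 3: T2 adds 2 new (sync, undo) at runtime 8 (ratio 2/8).
Greedy total runtime: 6 + 7 + 8 = 21.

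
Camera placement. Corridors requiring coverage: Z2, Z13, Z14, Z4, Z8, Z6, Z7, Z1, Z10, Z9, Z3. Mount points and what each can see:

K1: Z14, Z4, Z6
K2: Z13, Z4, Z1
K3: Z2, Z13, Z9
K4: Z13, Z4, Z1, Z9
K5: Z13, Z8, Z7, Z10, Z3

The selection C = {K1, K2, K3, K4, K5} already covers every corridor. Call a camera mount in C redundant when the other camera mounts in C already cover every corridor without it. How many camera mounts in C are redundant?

Drop K1: Z14, Z6 uncovered — not redundant.
Drop K2: the rest still cover every corridor — redundant.
Drop K3: Z2 uncovered — not redundant.
Drop K4: the rest still cover every corridor — redundant.
Drop K5: Z8, Z7, Z10, Z3 uncovered — not redundant.
2 redundant: K2, K4.

2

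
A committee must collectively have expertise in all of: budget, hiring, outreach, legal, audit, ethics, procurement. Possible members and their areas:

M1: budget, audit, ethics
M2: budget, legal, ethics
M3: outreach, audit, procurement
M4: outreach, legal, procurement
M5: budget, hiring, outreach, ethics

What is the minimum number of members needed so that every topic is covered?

3

M1, M4, M5 together cover {budget, hiring, outreach, legal, audit, ethics, procurement} — every topic.
No 2 of the 5 members cover everything (all 10 pairs fall short), so 3 is minimum.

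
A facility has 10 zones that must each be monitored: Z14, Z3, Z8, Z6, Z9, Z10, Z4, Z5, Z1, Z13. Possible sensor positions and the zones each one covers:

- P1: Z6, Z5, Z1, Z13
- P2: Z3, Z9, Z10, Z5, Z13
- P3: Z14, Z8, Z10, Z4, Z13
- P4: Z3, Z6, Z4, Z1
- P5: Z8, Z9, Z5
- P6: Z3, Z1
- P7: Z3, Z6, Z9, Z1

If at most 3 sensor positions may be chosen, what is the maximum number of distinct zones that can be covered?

Choosing P1, P2, P3 covers {Z14, Z3, Z8, Z6, Z9, Z10, Z4, Z5, Z1, Z13} — 10 zones.
That is all 10 zones.

10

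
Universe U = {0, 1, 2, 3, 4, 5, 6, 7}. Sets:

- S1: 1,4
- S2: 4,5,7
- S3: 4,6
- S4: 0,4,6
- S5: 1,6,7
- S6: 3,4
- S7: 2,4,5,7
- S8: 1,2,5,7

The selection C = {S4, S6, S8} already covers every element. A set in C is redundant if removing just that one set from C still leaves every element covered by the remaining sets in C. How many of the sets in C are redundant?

Drop S4: 0, 6 uncovered — not redundant.
Drop S6: 3 uncovered — not redundant.
Drop S8: 1, 2, 5, 7 uncovered — not redundant.
None of the sets in C is redundant.

0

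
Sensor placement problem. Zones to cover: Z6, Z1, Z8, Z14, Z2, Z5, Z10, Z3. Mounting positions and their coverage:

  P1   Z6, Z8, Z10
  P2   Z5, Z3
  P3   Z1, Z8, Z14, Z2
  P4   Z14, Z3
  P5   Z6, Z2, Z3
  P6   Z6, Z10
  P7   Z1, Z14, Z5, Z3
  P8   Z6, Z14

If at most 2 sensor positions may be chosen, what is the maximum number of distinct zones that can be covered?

7

Choosing P1, P7 covers {Z6, Z1, Z8, Z14, Z5, Z10, Z3} — 7 zones.
No choice of 2 sensor positions does better; here Z2 is left uncovered.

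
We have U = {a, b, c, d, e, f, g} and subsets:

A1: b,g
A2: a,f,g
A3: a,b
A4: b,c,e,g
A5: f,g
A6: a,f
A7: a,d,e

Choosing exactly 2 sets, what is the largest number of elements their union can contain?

Choosing A2, A4 covers {a, b, c, e, f, g} — 6 elements.
No choice of 2 sets does better; here d is left uncovered.

6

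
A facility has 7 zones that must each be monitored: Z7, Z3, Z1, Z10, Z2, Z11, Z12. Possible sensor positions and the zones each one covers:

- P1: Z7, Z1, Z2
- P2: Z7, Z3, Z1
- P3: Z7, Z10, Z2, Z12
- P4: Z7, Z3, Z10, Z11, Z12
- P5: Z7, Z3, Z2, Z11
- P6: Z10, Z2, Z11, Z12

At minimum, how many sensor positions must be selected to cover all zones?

P1, P4 together cover {Z7, Z3, Z1, Z10, Z2, Z11, Z12} — every zone.
No single sensor position contains all 7 zones, so 2 is optimal.

2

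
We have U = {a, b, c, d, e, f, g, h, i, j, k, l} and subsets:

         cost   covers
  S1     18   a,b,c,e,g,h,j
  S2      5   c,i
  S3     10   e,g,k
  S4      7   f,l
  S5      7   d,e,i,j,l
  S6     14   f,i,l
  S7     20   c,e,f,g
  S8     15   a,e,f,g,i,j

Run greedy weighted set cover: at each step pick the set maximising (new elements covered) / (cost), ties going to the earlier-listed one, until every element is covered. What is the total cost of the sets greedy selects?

42

Pick 1: S5 adds 5 new (d, e, i, j, l) at cost 7 (ratio 5/7).
Pick 2: S1 adds 5 new (a, b, c, g, h) at cost 18 (ratio 5/18).
Pick 3: S4 adds 1 new (f) at cost 7 (ratio 1/7).
Pick 4: S3 adds 1 new (k) at cost 10 (ratio 1/10).
Greedy total cost: 7 + 18 + 7 + 10 = 42.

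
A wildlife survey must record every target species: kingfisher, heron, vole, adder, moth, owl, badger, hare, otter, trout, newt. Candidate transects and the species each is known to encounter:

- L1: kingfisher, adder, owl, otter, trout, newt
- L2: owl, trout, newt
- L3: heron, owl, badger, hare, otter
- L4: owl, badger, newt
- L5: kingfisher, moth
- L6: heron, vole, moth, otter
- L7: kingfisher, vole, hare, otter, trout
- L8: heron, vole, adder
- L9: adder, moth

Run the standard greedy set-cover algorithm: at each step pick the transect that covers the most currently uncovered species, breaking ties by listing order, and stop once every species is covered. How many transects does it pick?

Pick 1: L1 covers 6 new species (kingfisher, adder, owl, otter, trout, newt).
Pick 2: L3 covers 3 new species (heron, badger, hare).
Pick 3: L6 covers 2 new species (vole, moth).
Greedy uses 3 transects.

3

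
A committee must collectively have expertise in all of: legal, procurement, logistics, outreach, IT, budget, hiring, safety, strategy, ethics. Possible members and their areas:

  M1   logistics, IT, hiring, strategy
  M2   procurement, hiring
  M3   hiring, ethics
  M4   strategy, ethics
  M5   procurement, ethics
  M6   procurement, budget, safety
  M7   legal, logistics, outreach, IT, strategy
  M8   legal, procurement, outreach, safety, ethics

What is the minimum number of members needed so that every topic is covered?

M1, M6, M8 together cover {legal, procurement, logistics, outreach, IT, budget, hiring, safety, strategy, ethics} — every topic.
No 2 of the 8 members cover everything (all 28 pairs fall short), so 3 is minimum.

3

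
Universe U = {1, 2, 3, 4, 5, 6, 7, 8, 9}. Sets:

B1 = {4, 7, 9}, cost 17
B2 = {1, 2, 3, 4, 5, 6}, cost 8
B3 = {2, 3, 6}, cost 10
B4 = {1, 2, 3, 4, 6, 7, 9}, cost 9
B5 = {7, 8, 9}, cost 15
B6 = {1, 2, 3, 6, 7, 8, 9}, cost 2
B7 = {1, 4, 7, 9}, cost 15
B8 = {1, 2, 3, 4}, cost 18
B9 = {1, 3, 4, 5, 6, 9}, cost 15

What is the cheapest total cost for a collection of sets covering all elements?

B2, B6 cover every element at cost 8 + 2 = 10.
Any cover uses at least 2 sets; among all covering selections none totals below 10.

10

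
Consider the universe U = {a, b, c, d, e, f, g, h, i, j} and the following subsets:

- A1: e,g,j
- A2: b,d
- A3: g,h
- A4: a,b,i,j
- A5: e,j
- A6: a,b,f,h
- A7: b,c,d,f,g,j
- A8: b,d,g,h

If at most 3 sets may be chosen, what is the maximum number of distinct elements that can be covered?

9

Choosing A1, A4, A7 covers {a, b, c, d, e, f, g, i, j} — 9 elements.
No choice of 3 sets does better; here h is left uncovered.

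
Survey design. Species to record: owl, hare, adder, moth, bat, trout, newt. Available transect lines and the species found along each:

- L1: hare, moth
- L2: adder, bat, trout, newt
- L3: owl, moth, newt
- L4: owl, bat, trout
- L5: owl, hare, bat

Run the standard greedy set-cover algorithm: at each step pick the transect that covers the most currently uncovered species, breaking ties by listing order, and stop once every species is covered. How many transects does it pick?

3

Pick 1: L2 covers 4 new species (adder, bat, trout, newt).
Pick 2: L1 covers 2 new species (hare, moth).
Pick 3: L3 covers 1 new species (owl).
Greedy uses 3 transects.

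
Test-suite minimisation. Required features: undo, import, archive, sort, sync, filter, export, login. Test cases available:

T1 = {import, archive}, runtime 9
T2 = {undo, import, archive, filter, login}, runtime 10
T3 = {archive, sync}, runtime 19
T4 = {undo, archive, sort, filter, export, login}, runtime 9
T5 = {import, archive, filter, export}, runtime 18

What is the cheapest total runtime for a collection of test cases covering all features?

T1, T3, T4 cover every feature at runtime 9 + 19 + 9 = 37.
Any cover uses at least 3 test cases; among all covering selections none totals below 37.

37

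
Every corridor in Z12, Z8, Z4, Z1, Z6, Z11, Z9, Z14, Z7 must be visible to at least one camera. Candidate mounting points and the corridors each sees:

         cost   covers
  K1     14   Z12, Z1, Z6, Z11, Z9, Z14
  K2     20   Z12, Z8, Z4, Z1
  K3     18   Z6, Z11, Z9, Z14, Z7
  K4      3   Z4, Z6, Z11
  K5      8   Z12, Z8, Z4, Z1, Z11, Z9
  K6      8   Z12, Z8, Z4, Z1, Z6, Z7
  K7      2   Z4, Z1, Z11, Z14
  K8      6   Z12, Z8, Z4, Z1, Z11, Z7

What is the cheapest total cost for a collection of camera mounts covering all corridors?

18

K5, K6, K7 cover every corridor at cost 8 + 8 + 2 = 18.
Any cover uses at least 2 camera mounts; among all covering selections none totals below 18.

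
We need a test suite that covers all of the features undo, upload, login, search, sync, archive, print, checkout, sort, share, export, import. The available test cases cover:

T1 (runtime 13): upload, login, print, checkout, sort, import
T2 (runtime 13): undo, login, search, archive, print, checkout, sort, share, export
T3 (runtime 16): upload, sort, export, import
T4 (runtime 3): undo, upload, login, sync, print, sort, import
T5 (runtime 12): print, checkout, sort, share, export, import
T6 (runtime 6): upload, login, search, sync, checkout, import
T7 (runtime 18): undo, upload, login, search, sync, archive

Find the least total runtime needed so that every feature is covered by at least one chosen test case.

T2, T4 cover every feature at runtime 13 + 3 = 16.
Any cover uses at least 2 test cases; among all covering selections none totals below 16.

16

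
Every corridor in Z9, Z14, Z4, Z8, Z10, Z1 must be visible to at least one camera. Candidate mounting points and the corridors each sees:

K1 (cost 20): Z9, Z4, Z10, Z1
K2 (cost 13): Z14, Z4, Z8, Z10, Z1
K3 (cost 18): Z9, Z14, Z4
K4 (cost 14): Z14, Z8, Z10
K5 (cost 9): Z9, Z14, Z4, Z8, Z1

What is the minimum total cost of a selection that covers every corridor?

22

K2, K5 cover every corridor at cost 13 + 9 = 22.
Any cover uses at least 2 camera mounts; among all covering selections none totals below 22.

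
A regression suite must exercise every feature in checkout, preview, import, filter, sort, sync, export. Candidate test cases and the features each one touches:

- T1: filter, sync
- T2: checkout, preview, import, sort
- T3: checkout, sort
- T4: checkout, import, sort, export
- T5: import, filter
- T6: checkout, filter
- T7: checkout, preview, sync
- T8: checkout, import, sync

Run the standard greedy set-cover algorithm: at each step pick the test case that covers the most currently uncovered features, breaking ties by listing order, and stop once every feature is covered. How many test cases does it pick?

Pick 1: T2 covers 4 new features (checkout, preview, import, sort).
Pick 2: T1 covers 2 new features (filter, sync).
Pick 3: T4 covers 1 new features (export).
Greedy uses 3 test cases.

3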